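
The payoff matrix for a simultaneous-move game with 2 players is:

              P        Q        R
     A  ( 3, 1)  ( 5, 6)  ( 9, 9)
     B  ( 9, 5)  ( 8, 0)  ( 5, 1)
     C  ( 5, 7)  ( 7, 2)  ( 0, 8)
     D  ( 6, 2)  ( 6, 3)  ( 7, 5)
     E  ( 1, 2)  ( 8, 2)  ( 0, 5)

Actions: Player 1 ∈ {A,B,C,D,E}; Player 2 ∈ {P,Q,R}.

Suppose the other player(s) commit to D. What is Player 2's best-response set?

u_2(P vs D) = 2
u_2(Q vs D) = 3
u_2(R vs D) = 5
max payoff 5 at {R}

P2 best: {R}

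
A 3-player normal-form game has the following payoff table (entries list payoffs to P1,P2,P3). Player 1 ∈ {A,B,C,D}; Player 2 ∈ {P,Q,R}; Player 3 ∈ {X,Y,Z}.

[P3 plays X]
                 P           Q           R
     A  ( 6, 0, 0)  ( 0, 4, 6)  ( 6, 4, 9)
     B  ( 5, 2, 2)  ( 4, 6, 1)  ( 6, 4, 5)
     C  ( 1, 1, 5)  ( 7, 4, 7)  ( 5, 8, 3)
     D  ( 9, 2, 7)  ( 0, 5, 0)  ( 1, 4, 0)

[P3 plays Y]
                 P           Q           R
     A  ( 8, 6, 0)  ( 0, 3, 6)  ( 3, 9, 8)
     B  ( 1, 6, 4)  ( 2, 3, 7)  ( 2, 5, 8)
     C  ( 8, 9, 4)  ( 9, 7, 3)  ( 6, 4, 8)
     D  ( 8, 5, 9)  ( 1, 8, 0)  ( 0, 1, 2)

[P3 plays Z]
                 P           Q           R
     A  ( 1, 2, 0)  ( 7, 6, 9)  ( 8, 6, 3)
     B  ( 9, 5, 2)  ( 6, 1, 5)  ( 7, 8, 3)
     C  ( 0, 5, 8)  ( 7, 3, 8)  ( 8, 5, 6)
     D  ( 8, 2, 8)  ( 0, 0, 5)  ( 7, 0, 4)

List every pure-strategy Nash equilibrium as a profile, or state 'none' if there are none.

PSNE = {(A,Q,Z), (A,R,X)}

(A,P,X): not NE [P1→D gives 9>6; P2→R gives 4>0]
(A,P,Y): not NE [P2→R gives 9>6]
(A,P,Z): not NE [P1→B gives 9>1; P2→R gives 6>2]
(A,Q,X): not NE [P1→C gives 7>0; P3→Z gives 9>6]
(A,Q,Y): not NE [P1→C gives 9>0; P2→R gives 9>3; P3→Z gives 9>6]
(A,Q,Z): NE
(A,R,X): NE
(A,R,Y): not NE [P1→C gives 6>3; P3→X gives 9>8]
(A,R,Z): not NE [P3→X gives 9>3]
(B,P,X): not NE [P1→D gives 9>5; P2→Q gives 6>2; P3→Y gives 4>2]
(B,P,Y): not NE [P1→D gives 8>1]
(B,P,Z): not NE [P2→R gives 8>5; P3→Y gives 4>2]
(B,Q,X): not NE [P1→C gives 7>4; P3→Y gives 7>1]
(B,Q,Y): not NE [P1→C gives 9>2; P2→P gives 6>3]
(B,Q,Z): not NE [P1→C gives 7>6; P2→R gives 8>1; P3→Y gives 7>5]
(B,R,X): not NE [P2→Q gives 6>4; P3→Y gives 8>5]
(B,R,Y): not NE [P1→C gives 6>2; P2→P gives 6>5]
(B,R,Z): not NE [P1→C gives 8>7; P3→Y gives 8>3]
(C,P,X): not NE [P1→D gives 9>1; P2→R gives 8>1; P3→Z gives 8>5]
(C,P,Y): not NE [P3→Z gives 8>4]
(C,P,Z): not NE [P1→B gives 9>0]
(C,Q,X): not NE [P2→R gives 8>4; P3→Z gives 8>7]
(C,Q,Y): not NE [P2→P gives 9>7; P3→Z gives 8>3]
(C,Q,Z): not NE [P2→R gives 5>3]
(C,R,X): not NE [P1→B gives 6>5; P3→Y gives 8>3]
(C,R,Y): not NE [P2→P gives 9>4]
(C,R,Z): not NE [P3→Y gives 8>6]
(D,P,X): not NE [P2→Q gives 5>2; P3→Y gives 9>7]
(D,P,Y): not NE [P2→Q gives 8>5]
(D,P,Z): not NE [P1→B gives 9>8; P3→Y gives 9>8]
(D,Q,X): not NE [P1→C gives 7>0; P3→Z gives 5>0]
(D,Q,Y): not NE [P1→C gives 9>1; P3→Z gives 5>0]
(D,Q,Z): not NE [P1→C gives 7>0; P2→P gives 2>0]
(D,R,X): not NE [P1→B gives 6>1; P2→Q gives 5>4; P3→Z gives 4>0]
(D,R,Y): not NE [P1→C gives 6>0; P2→Q gives 8>1; P3→Z gives 4>2]
(D,R,Z): not NE [P1→C gives 8>7; P2→P gives 2>0]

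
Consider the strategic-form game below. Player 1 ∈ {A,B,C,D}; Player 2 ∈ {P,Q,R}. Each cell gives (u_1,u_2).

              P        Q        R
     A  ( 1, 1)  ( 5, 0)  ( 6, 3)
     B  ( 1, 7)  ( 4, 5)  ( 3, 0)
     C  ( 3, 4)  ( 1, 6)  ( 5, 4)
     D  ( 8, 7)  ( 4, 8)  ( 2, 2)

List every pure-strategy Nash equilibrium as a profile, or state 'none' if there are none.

(A,P): not NE [P1→D gives 8>1; P2→R gives 3>1]
(A,Q): not NE [P2→R gives 3>0]
(A,R): NE
(B,P): not NE [P1→D gives 8>1]
(B,Q): not NE [P1→A gives 5>4; P2→P gives 7>5]
(B,R): not NE [P1→A gives 6>3; P2→P gives 7>0]
(C,P): not NE [P1→D gives 8>3; P2→Q gives 6>4]
(C,Q): not NE [P1→A gives 5>1]
(C,R): not NE [P1→A gives 6>5; P2→Q gives 6>4]
(D,P): not NE [P2→Q gives 8>7]
(D,Q): not NE [P1→A gives 5>4]
(D,R): not NE [P1→A gives 6>2; P2→Q gives 8>2]

Nash profiles: (A,R)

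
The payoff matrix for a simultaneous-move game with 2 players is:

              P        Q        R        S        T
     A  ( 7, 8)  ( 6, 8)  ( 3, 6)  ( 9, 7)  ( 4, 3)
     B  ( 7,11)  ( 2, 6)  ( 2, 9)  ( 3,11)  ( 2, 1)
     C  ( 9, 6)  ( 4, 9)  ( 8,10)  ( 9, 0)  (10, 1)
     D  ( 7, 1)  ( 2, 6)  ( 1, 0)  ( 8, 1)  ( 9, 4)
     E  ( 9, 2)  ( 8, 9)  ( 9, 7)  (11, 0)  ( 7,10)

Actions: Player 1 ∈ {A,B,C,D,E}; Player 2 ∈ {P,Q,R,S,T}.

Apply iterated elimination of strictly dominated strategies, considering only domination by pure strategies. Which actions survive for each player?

Survivors P1:{C,E} P2:{Q,R,T}

P1 drop A (E beats it: P:9>7 Q:8>6 R:9>3 S:11>9 T:7>4)
P1 drop B (C beats it: P:9>7 Q:4>2 R:8>2 S:9>3 T:10>2)
P1 drop D (C beats it: P:9>7 Q:4>2 R:8>1 S:9>8 T:10>9)
P2 drop P (Q beats it: C:9>6 E:9>2)
P2 drop S (Q beats it: C:9>0 E:9>0)
P1→{C,E} P2→{Q,R,T}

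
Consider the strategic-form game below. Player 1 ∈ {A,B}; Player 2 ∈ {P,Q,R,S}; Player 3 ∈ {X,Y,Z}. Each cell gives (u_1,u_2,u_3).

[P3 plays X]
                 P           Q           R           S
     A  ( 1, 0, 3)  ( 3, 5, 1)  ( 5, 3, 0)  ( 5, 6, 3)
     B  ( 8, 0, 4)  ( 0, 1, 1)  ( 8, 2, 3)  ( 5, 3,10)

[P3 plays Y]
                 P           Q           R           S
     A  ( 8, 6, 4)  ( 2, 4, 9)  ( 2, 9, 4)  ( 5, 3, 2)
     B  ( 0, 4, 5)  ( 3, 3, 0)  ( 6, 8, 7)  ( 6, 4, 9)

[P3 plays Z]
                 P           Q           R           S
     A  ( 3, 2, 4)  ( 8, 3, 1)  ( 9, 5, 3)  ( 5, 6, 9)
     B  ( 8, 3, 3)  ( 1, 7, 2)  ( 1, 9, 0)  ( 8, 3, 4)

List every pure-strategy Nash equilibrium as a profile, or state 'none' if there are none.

NE set: (B,R,Y), (B,S,X)

(A,P,X): not NE [P1→B gives 8>1; P2→S gives 6>0; P3→Z gives 4>3]
(A,P,Y): not NE [P2→R gives 9>6]
(A,P,Z): not NE [P1→B gives 8>3; P2→S gives 6>2]
(A,Q,X): not NE [P2→S gives 6>5; P3→Y gives 9>1]
(A,Q,Y): not NE [P1→B gives 3>2; P2→R gives 9>4]
(A,Q,Z): not NE [P2→S gives 6>3; P3→Y gives 9>1]
(A,R,X): not NE [P1→B gives 8>5; P2→S gives 6>3; P3→Y gives 4>0]
(A,R,Y): not NE [P1→B gives 6>2]
(A,R,Z): not NE [P2→S gives 6>5; P3→Y gives 4>3]
(A,S,X): not NE [P3→Z gives 9>3]
(A,S,Y): not NE [P1→B gives 6>5; P2→R gives 9>3; P3→Z gives 9>2]
(A,S,Z): not NE [P1→B gives 8>5]
(B,P,X): not NE [P2→S gives 3>0; P3→Y gives 5>4]
(B,P,Y): not NE [P1→A gives 8>0; P2→R gives 8>4]
(B,P,Z): not NE [P2→R gives 9>3; P3→Y gives 5>3]
(B,Q,X): not NE [P1→A gives 3>0; P2→S gives 3>1; P3→Z gives 2>1]
(B,Q,Y): not NE [P2→R gives 8>3; P3→Z gives 2>0]
(B,Q,Z): not NE [P1→A gives 8>1; P2→R gives 9>7]
(B,R,X): not NE [P2→S gives 3>2; P3→Y gives 7>3]
(B,R,Y): NE
(B,R,Z): not NE [P1→A gives 9>1; P3→Y gives 7>0]
(B,S,X): NE
(B,S,Y): not NE [P2→R gives 8>4; P3→X gives 10>9]
(B,S,Z): not NE [P2→R gives 9>3; P3→X gives 10>4]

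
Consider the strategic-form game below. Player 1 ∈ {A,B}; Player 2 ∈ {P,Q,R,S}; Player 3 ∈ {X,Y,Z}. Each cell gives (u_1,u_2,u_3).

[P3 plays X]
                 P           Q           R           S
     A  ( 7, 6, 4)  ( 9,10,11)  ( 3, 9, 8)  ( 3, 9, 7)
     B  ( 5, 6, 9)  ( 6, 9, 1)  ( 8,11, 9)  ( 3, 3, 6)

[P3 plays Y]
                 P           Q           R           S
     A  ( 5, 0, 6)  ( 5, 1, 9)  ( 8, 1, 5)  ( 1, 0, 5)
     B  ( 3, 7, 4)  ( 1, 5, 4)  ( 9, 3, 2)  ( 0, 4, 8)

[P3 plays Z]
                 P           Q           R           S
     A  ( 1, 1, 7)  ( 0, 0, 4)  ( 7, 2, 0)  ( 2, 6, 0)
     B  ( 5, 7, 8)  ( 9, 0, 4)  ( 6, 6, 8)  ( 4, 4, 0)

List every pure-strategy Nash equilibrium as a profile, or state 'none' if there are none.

(A,P,X): not NE [P2→Q gives 10>6; P3→Z gives 7>4]
(A,P,Y): not NE [P2→R gives 1>0; P3→Z gives 7>6]
(A,P,Z): not NE [P1→B gives 5>1; P2→S gives 6>1]
(A,Q,X): NE
(A,Q,Y): not NE [P3→X gives 11>9]
(A,Q,Z): not NE [P1→B gives 9>0; P2→S gives 6>0; P3→X gives 11>4]
(A,R,X): not NE [P1→B gives 8>3; P2→Q gives 10>9]
(A,R,Y): not NE [P1→B gives 9>8; P3→X gives 8>5]
(A,R,Z): not NE [P2→S gives 6>2; P3→X gives 8>0]
(A,S,X): not NE [P2→Q gives 10>9]
(A,S,Y): not NE [P2→R gives 1>0; P3→X gives 7>5]
(A,S,Z): not NE [P1→B gives 4>2; P3→X gives 7>0]
(B,P,X): not NE [P1→A gives 7>5; P2→R gives 11>6]
(B,P,Y): not NE [P1→A gives 5>3; P3→X gives 9>4]
(B,P,Z): not NE [P3→X gives 9>8]
(B,Q,X): not NE [P1→A gives 9>6; P2→R gives 11>9; P3→Z gives 4>1]
(B,Q,Y): not NE [P1→A gives 5>1; P2→P gives 7>5]
(B,Q,Z): not NE [P2→P gives 7>0]
(B,R,X): NE
(B,R,Y): not NE [P2→P gives 7>3; P3→X gives 9>2]
(B,R,Z): not NE [P1→A gives 7>6; P2→P gives 7>6; P3→X gives 9>8]
(B,S,X): not NE [P2→R gives 11>3; P3→Y gives 8>6]
(B,S,Y): not NE [P1→A gives 1>0; P2→P gives 7>4]
(B,S,Z): not NE [P2→P gives 7>4; P3→Y gives 8>0]

NE set: (A,Q,X), (B,R,X)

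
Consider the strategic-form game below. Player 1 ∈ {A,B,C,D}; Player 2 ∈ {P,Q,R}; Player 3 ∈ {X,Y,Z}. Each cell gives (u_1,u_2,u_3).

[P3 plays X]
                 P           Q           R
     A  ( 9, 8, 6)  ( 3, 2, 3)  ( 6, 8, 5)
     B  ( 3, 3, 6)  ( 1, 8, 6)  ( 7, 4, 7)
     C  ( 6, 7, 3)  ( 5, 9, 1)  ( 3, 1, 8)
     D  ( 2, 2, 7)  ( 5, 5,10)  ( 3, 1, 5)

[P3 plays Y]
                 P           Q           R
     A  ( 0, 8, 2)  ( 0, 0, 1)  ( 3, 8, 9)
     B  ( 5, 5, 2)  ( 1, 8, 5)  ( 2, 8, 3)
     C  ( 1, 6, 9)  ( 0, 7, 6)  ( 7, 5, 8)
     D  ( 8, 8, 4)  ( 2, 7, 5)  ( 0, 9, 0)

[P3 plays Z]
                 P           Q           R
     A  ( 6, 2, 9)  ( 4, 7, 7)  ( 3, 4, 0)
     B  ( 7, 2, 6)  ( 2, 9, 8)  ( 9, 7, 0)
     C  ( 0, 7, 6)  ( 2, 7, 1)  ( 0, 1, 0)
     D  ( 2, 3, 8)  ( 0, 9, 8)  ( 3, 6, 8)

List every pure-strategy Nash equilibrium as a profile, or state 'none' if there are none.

Nash profiles: (A,Q,Z), (D,Q,X)

(A,P,X): not NE [P3→Z gives 9>6]
(A,P,Y): not NE [P1→D gives 8>0; P3→Z gives 9>2]
(A,P,Z): not NE [P1→B gives 7>6; P2→Q gives 7>2]
(A,Q,X): not NE [P1→D gives 5>3; P2→R gives 8>2; P3→Z gives 7>3]
(A,Q,Y): not NE [P1→D gives 2>0; P2→R gives 8>0; P3→Z gives 7>1]
(A,Q,Z): NE
(A,R,X): not NE [P1→B gives 7>6; P3→Y gives 9>5]
(A,R,Y): not NE [P1→C gives 7>3]
(A,R,Z): not NE [P1→B gives 9>3; P2→Q gives 7>4; P3→Y gives 9>0]
(B,P,X): not NE [P1→A gives 9>3; P2→Q gives 8>3]
(B,P,Y): not NE [P1→D gives 8>5; P2→R gives 8>5; P3→Z gives 6>2]
(B,P,Z): not NE [P2→Q gives 9>2]
(B,Q,X): not NE [P1→D gives 5>1; P3→Z gives 8>6]
(B,Q,Y): not NE [P1→D gives 2>1; P3→Z gives 8>5]
(B,Q,Z): not NE [P1→A gives 4>2]
(B,R,X): not NE [P2→Q gives 8>4]
(B,R,Y): not NE [P1→C gives 7>2; P3→X gives 7>3]
(B,R,Z): not NE [P2→Q gives 9>7; P3→X gives 7>0]
(C,P,X): not NE [P1→A gives 9>6; P2→Q gives 9>7; P3→Y gives 9>3]
(C,P,Y): not NE [P1→D gives 8>1; P2→Q gives 7>6]
(C,P,Z): not NE [P1→B gives 7>0; P3→Y gives 9>6]
(C,Q,X): not NE [P3→Y gives 6>1]
(C,Q,Y): not NE [P1→D gives 2>0]
(C,Q,Z): not NE [P1→A gives 4>2; P3→Y gives 6>1]
(C,R,X): not NE [P1→B gives 7>3; P2→Q gives 9>1]
(C,R,Y): not NE [P2→Q gives 7>5]
(C,R,Z): not NE [P1→B gives 9>0; P2→Q gives 7>1; P3→Y gives 8>0]
(D,P,X): not NE [P1→A gives 9>2; P2→Q gives 5>2; P3→Z gives 8>7]
(D,P,Y): not NE [P2→R gives 9>8; P3→Z gives 8>4]
(D,P,Z): not NE [P1→B gives 7>2; P2→Q gives 9>3]
(D,Q,X): NE
(D,Q,Y): not NE [P2→R gives 9>7; P3→X gives 10>5]
(D,Q,Z): not NE [P1→A gives 4>0; P3→X gives 10>8]
(D,R,X): not NE [P1→B gives 7>3; P2→Q gives 5>1; P3→Z gives 8>5]
(D,R,Y): not NE [P1→C gives 7>0; P3→Z gives 8>0]
(D,R,Z): not NE [P1→B gives 9>3; P2→Q gives 9>6]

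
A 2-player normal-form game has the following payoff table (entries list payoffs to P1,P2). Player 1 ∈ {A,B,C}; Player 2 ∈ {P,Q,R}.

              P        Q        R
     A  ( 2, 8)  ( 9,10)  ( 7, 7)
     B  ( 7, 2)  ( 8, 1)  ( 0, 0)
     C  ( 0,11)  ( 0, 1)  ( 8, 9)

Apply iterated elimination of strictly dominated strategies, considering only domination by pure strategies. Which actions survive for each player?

P2 drop R (P beats it: A:8>7 B:2>0 C:11>9)
P1 drop C (A beats it: P:2>0 Q:9>0)
P1→{A,B} P2→{P,Q}

Survivors P1:{A,B} P2:{P,Q}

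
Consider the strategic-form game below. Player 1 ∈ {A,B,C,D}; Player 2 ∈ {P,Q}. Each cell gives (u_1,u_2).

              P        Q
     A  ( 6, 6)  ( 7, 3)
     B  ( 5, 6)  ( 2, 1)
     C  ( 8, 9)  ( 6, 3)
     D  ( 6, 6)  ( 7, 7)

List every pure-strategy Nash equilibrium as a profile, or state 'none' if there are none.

NE set: (C,P), (D,Q)

(A,P): not NE [P1→C gives 8>6]
(A,Q): not NE [P2→P gives 6>3]
(B,P): not NE [P1→C gives 8>5]
(B,Q): not NE [P1→D gives 7>2; P2→P gives 6>1]
(C,P): NE
(C,Q): not NE [P1→D gives 7>6; P2→P gives 9>3]
(D,P): not NE [P1→C gives 8>6; P2→Q gives 7>6]
(D,Q): NE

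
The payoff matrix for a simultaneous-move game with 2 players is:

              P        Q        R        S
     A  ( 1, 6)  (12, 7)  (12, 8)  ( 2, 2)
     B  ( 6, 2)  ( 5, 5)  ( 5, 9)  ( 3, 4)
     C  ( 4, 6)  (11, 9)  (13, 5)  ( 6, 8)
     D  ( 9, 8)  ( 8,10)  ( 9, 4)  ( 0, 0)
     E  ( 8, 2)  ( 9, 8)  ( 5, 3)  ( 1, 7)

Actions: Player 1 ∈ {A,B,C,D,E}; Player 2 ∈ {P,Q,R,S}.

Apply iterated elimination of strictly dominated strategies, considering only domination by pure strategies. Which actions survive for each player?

Survivors P1:{A,C} P2:{Q,R}

P2 drop P (Q beats it: A:7>6 B:5>2 C:9>6 D:10>8 E:8>2)
P1 drop B (C beats it: Q:11>5 R:13>5 S:6>3)
P1 drop D (A beats it: Q:12>8 R:12>9 S:2>0)
P1 drop E (A beats it: Q:12>9 R:12>5 S:2>1)
P2 drop S (Q beats it: A:7>2 C:9>8)
P1→{A,C} P2→{Q,R}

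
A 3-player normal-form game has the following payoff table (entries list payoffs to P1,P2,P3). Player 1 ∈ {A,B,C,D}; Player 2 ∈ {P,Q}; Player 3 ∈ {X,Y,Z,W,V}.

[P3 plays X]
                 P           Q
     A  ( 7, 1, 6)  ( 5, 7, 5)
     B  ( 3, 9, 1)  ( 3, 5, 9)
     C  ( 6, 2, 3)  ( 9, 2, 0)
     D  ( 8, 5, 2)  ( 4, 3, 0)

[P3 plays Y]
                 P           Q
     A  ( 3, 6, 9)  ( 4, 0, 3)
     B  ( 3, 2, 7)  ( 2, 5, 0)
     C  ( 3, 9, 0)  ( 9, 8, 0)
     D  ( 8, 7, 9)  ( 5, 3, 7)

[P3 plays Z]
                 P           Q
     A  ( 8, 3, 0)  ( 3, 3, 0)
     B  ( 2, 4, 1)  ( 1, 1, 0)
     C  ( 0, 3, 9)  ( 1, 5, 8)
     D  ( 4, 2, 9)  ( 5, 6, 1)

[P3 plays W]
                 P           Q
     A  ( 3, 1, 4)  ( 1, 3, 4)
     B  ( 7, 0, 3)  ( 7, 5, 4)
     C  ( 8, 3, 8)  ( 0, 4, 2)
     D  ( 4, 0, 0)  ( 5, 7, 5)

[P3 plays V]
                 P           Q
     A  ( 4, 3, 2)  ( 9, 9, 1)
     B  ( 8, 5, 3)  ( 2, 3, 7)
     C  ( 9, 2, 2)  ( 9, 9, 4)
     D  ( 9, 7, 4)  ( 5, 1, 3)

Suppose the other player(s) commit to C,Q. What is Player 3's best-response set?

argmax u_3 = {Z}

u_3(X vs C,Q) = 0
u_3(Y vs C,Q) = 0
u_3(Z vs C,Q) = 8
u_3(W vs C,Q) = 2
u_3(V vs C,Q) = 4
max payoff 8 at {Z}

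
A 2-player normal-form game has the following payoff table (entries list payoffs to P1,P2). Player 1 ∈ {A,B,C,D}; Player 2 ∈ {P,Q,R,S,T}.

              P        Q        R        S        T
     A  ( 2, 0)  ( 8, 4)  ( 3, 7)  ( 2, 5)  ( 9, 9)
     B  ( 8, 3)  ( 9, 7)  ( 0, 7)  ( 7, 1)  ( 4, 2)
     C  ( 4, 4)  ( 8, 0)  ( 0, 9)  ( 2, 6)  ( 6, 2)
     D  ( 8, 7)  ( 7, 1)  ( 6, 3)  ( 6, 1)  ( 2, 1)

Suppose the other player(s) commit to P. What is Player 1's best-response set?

u_1(A vs P) = 2
u_1(B vs P) = 8
u_1(C vs P) = 4
u_1(D vs P) = 8
max payoff 8 at {B,D}

argmax u_1 = {B,D}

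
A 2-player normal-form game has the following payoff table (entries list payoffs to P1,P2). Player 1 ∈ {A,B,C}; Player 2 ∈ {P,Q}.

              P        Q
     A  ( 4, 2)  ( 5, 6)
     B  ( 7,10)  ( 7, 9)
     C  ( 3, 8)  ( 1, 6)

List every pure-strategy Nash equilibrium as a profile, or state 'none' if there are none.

(A,P): not NE [P1→B gives 7>4; P2→Q gives 6>2]
(A,Q): not NE [P1→B gives 7>5]
(B,P): NE
(B,Q): not NE [P2→P gives 10>9]
(C,P): not NE [P1→B gives 7>3]
(C,Q): not NE [P1→B gives 7>1; P2→P gives 8>6]

PSNE = {(B,P)}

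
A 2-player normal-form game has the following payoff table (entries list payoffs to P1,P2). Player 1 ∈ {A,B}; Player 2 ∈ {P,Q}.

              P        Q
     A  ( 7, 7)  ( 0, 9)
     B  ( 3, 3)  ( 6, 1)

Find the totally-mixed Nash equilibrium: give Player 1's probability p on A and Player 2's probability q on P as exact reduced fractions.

P1 indiff ⇒ q·7+(1-q)·0 = q·3+(1-q)·6 ⇒ q(4) = (1-q)(6) ⇒ q = 3/5
P2 indiff ⇒ p·7+(1-p)·3 = p·9+(1-p)·1 ⇒ p(-2) = (1-p)(-2) ⇒ p = 1/2

p=1/2, q=3/5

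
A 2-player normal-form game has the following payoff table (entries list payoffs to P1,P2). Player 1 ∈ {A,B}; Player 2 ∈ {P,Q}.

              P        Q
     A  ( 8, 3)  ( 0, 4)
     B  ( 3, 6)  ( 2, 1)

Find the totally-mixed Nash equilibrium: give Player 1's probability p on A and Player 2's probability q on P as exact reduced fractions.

p=5/6, q=2/7

P1 indiff ⇒ q·8+(1-q)·0 = q·3+(1-q)·2 ⇒ q(5) = (1-q)(2) ⇒ q = 2/7
P2 indiff ⇒ p·3+(1-p)·6 = p·4+(1-p)·1 ⇒ p(-1) = (1-p)(-5) ⇒ p = 5/6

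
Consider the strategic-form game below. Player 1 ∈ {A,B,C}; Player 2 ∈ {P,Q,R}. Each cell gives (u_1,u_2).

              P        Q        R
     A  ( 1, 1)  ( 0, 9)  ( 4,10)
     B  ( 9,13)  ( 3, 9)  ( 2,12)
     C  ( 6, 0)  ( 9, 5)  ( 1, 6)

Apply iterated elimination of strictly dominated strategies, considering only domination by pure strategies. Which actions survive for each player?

P2 drop Q (R beats it: A:10>9 B:12>9 C:6>5)
P1 drop C (B beats it: P:9>6 R:2>1)
P1→{A,B} P2→{P,R}

Remaining: P1:{A,B} P2:{P,R}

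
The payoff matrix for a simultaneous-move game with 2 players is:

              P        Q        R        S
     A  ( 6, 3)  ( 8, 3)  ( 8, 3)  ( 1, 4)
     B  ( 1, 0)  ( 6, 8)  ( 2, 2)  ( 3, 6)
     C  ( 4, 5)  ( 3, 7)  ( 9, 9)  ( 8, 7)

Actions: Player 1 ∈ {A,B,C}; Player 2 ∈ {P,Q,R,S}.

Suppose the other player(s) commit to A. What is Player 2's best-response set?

u_2(P vs A) = 3
u_2(Q vs A) = 3
u_2(R vs A) = 3
u_2(S vs A) = 4
max payoff 4 at {S}

P2 best: {S}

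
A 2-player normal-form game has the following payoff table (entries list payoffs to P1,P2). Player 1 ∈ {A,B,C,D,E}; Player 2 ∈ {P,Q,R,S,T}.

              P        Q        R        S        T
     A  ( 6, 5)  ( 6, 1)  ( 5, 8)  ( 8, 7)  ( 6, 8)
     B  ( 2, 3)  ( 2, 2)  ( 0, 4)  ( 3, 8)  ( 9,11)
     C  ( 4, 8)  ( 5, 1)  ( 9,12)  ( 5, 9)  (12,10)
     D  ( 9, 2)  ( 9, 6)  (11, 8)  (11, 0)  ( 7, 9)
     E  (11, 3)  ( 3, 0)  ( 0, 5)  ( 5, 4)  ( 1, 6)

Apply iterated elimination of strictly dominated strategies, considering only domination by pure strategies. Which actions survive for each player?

IESDS → P1:{C,D} P2:{R,T}

P1 drop A (D beats it: P:9>6 Q:9>6 R:11>5 S:11>8 T:7>6)
P1 drop B (C beats it: P:4>2 Q:5>2 R:9>0 S:5>3 T:12>9)
P2 drop P (R beats it: C:12>8 D:8>2 E:5>3)
P1 drop E (D beats it: Q:9>3 R:11>0 S:11>5 T:7>1)
P2 drop Q (R beats it: C:12>1 D:8>6)
P2 drop S (R beats it: C:12>9 D:8>0)
P1→{C,D} P2→{R,T}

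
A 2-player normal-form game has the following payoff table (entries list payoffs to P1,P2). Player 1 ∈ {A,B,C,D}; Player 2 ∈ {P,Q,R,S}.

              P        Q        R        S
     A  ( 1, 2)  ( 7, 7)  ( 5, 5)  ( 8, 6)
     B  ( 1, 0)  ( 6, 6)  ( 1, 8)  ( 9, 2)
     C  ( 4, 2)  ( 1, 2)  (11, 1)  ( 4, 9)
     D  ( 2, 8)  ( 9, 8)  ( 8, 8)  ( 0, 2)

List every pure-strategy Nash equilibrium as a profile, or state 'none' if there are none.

PSNE = {(D,Q)}

(A,P): not NE [P1→C gives 4>1; P2→Q gives 7>2]
(A,Q): not NE [P1→D gives 9>7]
(A,R): not NE [P1→C gives 11>5; P2→Q gives 7>5]
(A,S): not NE [P1→B gives 9>8; P2→Q gives 7>6]
(B,P): not NE [P1→C gives 4>1; P2→R gives 8>0]
(B,Q): not NE [P1→D gives 9>6; P2→R gives 8>6]
(B,R): not NE [P1→C gives 11>1]
(B,S): not NE [P2→R gives 8>2]
(C,P): not NE [P2→S gives 9>2]
(C,Q): not NE [P1→D gives 9>1; P2→S gives 9>2]
(C,R): not NE [P2→S gives 9>1]
(C,S): not NE [P1→B gives 9>4]
(D,P): not NE [P1→C gives 4>2]
(D,Q): NE
(D,R): not NE [P1→C gives 11>8]
(D,S): not NE [P1→B gives 9>0; P2→R gives 8>2]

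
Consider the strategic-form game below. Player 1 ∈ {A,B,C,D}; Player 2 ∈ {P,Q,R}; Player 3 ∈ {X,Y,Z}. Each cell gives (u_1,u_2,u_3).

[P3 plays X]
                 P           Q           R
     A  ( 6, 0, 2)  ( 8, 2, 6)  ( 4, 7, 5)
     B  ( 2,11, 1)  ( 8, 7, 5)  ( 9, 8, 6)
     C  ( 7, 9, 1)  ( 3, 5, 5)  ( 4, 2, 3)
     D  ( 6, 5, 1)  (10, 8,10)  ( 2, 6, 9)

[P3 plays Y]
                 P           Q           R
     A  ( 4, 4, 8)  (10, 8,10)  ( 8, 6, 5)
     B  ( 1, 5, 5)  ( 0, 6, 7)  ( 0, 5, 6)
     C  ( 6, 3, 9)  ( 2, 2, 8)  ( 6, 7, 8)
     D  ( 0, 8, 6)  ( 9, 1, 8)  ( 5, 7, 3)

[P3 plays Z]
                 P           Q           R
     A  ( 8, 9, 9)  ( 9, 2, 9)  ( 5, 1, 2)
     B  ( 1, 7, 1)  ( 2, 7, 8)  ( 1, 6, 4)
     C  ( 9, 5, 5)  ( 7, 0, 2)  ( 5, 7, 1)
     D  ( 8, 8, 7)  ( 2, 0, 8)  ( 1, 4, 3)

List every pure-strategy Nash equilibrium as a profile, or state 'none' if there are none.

(A,P,X): not NE [P1→C gives 7>6; P2→R gives 7>0; P3→Z gives 9>2]
(A,P,Y): not NE [P1→C gives 6>4; P2→Q gives 8>4; P3→Z gives 9>8]
(A,P,Z): not NE [P1→C gives 9>8]
(A,Q,X): not NE [P1→D gives 10>8; P2→R gives 7>2; P3→Y gives 10>6]
(A,Q,Y): NE
(A,Q,Z): not NE [P2→P gives 9>2; P3→Y gives 10>9]
(A,R,X): not NE [P1→B gives 9>4]
(A,R,Y): not NE [P2→Q gives 8>6]
(A,R,Z): not NE [P2→P gives 9>1; P3→Y gives 5>2]
(B,P,X): not NE [P1→C gives 7>2; P3→Y gives 5>1]
(B,P,Y): not NE [P1→C gives 6>1; P2→Q gives 6>5]
(B,P,Z): not NE [P1→C gives 9>1; P3→Y gives 5>1]
(B,Q,X): not NE [P1→D gives 10>8; P2→P gives 11>7; P3→Z gives 8>5]
(B,Q,Y): not NE [P1→A gives 10>0; P3→Z gives 8>7]
(B,Q,Z): not NE [P1→A gives 9>2]
(B,R,X): not NE [P2→P gives 11>8]
(B,R,Y): not NE [P1→A gives 8>0; P2→Q gives 6>5]
(B,R,Z): not NE [P1→C gives 5>1; P2→Q gives 7>6; P3→Y gives 6>4]
(C,P,X): not NE [P3→Y gives 9>1]
(C,P,Y): not NE [P2→R gives 7>3]
(C,P,Z): not NE [P2→R gives 7>5; P3→Y gives 9>5]
(C,Q,X): not NE [P1→D gives 10>3; P2→P gives 9>5; P3→Y gives 8>5]
(C,Q,Y): not NE [P1→A gives 10>2; P2→R gives 7>2]
(C,Q,Z): not NE [P1→A gives 9>7; P2→R gives 7>0; P3→Y gives 8>2]
(C,R,X): not NE [P1→B gives 9>4; P2→P gives 9>2; P3→Y gives 8>3]
(C,R,Y): not NE [P1→A gives 8>6]
(C,R,Z): not NE [P3→Y gives 8>1]
(D,P,X): not NE [P1→C gives 7>6; P2→Q gives 8>5; P3→Z gives 7>1]
(D,P,Y): not NE [P1→C gives 6>0; P3→Z gives 7>6]
(D,P,Z): not NE [P1→C gives 9>8]
(D,Q,X): NE
(D,Q,Y): not NE [P1→A gives 10>9; P2→P gives 8>1; P3→X gives 10>8]
(D,Q,Z): not NE [P1→A gives 9>2; P2→P gives 8>0; P3→X gives 10>8]
(D,R,X): not NE [P1→B gives 9>2; P2→Q gives 8>6]
(D,R,Y): not NE [P1→A gives 8>5; P2→P gives 8>7; P3→X gives 9>3]
(D,R,Z): not NE [P1→C gives 5>1; P2→P gives 8>4; P3→X gives 9>3]

Nash profiles: (A,Q,Y), (D,Q,X)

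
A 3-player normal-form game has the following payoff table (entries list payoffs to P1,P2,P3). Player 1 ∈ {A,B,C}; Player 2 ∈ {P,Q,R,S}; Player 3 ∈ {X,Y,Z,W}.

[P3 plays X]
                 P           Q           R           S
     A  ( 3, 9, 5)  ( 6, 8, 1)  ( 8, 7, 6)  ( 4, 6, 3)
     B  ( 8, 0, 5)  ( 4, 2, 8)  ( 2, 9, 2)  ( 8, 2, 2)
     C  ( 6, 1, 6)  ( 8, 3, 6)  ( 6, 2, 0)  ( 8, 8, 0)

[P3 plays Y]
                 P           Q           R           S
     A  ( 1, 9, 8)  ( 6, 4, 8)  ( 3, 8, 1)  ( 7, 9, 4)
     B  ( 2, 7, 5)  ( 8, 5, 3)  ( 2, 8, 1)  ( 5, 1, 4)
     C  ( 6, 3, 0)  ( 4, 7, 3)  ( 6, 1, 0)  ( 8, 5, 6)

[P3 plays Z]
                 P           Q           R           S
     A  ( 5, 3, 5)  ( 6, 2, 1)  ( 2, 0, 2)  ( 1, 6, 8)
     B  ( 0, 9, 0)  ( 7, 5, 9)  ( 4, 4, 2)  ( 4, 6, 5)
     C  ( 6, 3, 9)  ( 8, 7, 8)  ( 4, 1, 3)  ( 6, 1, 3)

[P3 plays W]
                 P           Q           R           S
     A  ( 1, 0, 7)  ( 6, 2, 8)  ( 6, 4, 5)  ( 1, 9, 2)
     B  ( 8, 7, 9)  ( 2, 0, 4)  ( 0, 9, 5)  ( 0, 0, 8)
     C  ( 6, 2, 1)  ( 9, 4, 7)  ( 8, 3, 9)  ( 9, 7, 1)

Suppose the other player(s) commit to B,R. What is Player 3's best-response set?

argmax u_3 = {W}

u_3(X vs B,R) = 2
u_3(Y vs B,R) = 1
u_3(Z vs B,R) = 2
u_3(W vs B,R) = 5
max payoff 5 at {W}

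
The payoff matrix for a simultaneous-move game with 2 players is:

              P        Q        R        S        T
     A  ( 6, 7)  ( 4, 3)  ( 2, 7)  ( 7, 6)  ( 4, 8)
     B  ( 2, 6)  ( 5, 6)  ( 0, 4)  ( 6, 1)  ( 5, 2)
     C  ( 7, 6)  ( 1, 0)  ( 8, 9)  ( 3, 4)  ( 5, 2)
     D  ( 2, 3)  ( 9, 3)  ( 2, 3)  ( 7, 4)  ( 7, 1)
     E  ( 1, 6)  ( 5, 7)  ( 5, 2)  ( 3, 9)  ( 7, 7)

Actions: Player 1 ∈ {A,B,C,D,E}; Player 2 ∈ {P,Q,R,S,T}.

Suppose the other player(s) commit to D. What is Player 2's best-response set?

u_2(P vs D) = 3
u_2(Q vs D) = 3
u_2(R vs D) = 3
u_2(S vs D) = 4
u_2(T vs D) = 1
max payoff 4 at {S}

argmax u_2 = {S}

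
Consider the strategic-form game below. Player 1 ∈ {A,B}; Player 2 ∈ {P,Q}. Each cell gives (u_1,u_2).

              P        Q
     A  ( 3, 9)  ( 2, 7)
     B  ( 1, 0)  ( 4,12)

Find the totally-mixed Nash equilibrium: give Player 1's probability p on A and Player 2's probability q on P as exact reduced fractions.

P1 indiff ⇒ q·3+(1-q)·2 = q·1+(1-q)·4 ⇒ q(2) = (1-q)(2) ⇒ q = 1/2
P2 indiff ⇒ p·9+(1-p)·0 = p·7+(1-p)·12 ⇒ p(2) = (1-p)(12) ⇒ p = 6/7

p=6/7, q=1/2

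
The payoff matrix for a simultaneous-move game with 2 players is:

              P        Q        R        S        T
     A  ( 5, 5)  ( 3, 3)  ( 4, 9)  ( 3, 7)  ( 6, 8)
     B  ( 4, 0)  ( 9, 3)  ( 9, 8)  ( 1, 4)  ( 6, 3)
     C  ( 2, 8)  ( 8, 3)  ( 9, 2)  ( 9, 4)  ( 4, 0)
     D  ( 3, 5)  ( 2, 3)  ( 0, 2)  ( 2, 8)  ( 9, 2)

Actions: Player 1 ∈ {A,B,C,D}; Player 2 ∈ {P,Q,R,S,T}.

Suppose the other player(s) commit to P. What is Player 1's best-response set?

argmax u_1 = {A}

u_1(A vs P) = 5
u_1(B vs P) = 4
u_1(C vs P) = 2
u_1(D vs P) = 3
max payoff 5 at {A}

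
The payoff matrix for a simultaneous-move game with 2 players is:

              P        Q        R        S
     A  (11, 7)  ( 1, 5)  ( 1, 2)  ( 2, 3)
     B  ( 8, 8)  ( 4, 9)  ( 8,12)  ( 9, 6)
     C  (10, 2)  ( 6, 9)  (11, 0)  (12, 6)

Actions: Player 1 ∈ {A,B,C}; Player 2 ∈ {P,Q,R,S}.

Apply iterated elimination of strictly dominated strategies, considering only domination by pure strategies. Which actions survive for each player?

P1 drop B (C beats it: P:10>8 Q:6>4 R:11>8 S:12>9)
P2 drop R (P beats it: A:7>2 C:2>0)
P2 drop S (Q beats it: A:5>3 C:9>6)
P1→{A,C} P2→{P,Q}

IESDS → P1:{A,C} P2:{P,Q}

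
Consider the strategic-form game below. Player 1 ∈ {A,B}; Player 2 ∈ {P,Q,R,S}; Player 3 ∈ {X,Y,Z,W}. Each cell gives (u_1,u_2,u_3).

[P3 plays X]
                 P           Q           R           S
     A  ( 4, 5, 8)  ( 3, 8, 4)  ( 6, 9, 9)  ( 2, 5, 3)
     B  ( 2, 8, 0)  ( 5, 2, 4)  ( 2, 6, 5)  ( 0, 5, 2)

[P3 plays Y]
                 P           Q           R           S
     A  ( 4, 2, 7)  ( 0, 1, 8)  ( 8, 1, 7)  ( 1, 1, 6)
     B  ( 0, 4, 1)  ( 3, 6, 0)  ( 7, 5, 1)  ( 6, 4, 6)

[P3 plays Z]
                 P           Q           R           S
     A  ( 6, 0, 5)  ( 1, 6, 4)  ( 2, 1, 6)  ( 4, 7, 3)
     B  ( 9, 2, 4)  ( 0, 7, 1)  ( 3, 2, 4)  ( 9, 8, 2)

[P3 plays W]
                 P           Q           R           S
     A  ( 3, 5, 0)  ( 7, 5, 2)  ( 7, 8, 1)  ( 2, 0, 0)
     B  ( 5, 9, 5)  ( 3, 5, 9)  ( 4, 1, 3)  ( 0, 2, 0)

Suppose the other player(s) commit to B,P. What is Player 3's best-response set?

P3 best: {W}

u_3(X vs B,P) = 0
u_3(Y vs B,P) = 1
u_3(Z vs B,P) = 4
u_3(W vs B,P) = 5
max payoff 5 at {W}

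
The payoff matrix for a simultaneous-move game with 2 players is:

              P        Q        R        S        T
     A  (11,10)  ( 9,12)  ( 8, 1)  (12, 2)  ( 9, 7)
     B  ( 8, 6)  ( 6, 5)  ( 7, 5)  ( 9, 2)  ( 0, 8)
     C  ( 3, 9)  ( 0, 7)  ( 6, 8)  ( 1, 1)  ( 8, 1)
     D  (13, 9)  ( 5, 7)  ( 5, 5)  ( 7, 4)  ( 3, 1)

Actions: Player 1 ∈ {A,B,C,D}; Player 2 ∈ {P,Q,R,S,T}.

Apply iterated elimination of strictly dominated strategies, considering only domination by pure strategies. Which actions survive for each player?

P1 drop B (A beats it: P:11>8 Q:9>6 R:8>7 S:12>9 T:9>0)
P1 drop C (A beats it: P:11>3 Q:9>0 R:8>6 S:12>1 T:9>8)
P2 drop R (P beats it: A:10>1 D:9>5)
P2 drop S (P beats it: A:10>2 D:9>4)
P2 drop T (P beats it: A:10>7 D:9>1)
P1→{A,D} P2→{P,Q}

Survivors P1:{A,D} P2:{P,Q}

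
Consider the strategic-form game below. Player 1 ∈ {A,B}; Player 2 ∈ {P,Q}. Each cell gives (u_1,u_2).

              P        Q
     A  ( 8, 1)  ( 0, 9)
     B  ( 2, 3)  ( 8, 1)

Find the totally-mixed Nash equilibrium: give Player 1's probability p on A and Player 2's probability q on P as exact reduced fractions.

P1 indiff ⇒ q·8+(1-q)·0 = q·2+(1-q)·8 ⇒ q(6) = (1-q)(8) ⇒ q = 4/7
P2 indiff ⇒ p·1+(1-p)·3 = p·9+(1-p)·1 ⇒ p(-8) = (1-p)(-2) ⇒ p = 1/5

p=1/5, q=4/7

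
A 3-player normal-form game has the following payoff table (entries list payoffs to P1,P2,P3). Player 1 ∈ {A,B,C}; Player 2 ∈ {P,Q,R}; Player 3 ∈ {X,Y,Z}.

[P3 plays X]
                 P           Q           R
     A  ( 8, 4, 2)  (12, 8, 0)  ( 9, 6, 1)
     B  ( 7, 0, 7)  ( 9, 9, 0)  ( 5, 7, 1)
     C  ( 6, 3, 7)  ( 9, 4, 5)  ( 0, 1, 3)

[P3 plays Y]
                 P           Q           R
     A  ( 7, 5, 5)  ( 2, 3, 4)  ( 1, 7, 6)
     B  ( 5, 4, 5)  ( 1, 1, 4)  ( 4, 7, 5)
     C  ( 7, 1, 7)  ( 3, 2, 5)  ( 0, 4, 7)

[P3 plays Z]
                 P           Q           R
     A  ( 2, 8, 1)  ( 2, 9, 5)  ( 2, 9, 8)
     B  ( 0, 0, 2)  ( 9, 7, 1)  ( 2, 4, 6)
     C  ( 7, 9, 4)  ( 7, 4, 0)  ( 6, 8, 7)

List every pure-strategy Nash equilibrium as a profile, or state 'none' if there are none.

Equilibria: none

(A,P,X): not NE [P2→Q gives 8>4; P3→Y gives 5>2]
(A,P,Y): not NE [P2→R gives 7>5]
(A,P,Z): not NE [P1→C gives 7>2; P2→R gives 9>8; P3→Y gives 5>1]
(A,Q,X): not NE [P3→Z gives 5>0]
(A,Q,Y): not NE [P1→C gives 3>2; P2→R gives 7>3; P3→Z gives 5>4]
(A,Q,Z): not NE [P1→B gives 9>2]
(A,R,X): not NE [P2→Q gives 8>6; P3→Z gives 8>1]
(A,R,Y): not NE [P1→B gives 4>1; P3→Z gives 8>6]
(A,R,Z): not NE [P1→C gives 6>2]
(B,P,X): not NE [P1→A gives 8>7; P2→Q gives 9>0]
(B,P,Y): not NE [P1→C gives 7>5; P2→R gives 7>4; P3→X gives 7>5]
(B,P,Z): not NE [P1→C gives 7>0; P2→Q gives 7>0; P3→X gives 7>2]
(B,Q,X): not NE [P1→A gives 12>9; P3→Y gives 4>0]
(B,Q,Y): not NE [P1→C gives 3>1; P2→R gives 7>1]
(B,Q,Z): not NE [P3→Y gives 4>1]
(B,R,X): not NE [P1→A gives 9>5; P2→Q gives 9>7; P3→Z gives 6>1]
(B,R,Y): not NE [P3→Z gives 6>5]
(B,R,Z): not NE [P1→C gives 6>2; P2→Q gives 7>4]
(C,P,X): not NE [P1→A gives 8>6; P2→Q gives 4>3]
(C,P,Y): not NE [P2→R gives 4>1]
(C,P,Z): not NE [P3→Y gives 7>4]
(C,Q,X): not NE [P1→A gives 12>9]
(C,Q,Y): not NE [P2→R gives 4>2]
(C,Q,Z): not NE [P1→B gives 9>7; P2→P gives 9>4; P3→Y gives 5>0]
(C,R,X): not NE [P1→A gives 9>0; P2→Q gives 4>1; P3→Z gives 7>3]
(C,R,Y): not NE [P1→B gives 4>0]
(C,R,Z): not NE [P2→P gives 9>8]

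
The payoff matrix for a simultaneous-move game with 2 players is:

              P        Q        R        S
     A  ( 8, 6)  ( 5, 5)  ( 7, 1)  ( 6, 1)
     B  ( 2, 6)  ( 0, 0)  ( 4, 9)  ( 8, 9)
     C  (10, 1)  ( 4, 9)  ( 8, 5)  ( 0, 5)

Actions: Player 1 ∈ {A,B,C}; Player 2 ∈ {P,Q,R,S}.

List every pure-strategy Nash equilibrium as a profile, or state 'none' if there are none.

(A,P): not NE [P1→C gives 10>8]
(A,Q): not NE [P2→P gives 6>5]
(A,R): not NE [P1→C gives 8>7; P2→P gives 6>1]
(A,S): not NE [P1→B gives 8>6; P2→P gives 6>1]
(B,P): not NE [P1→C gives 10>2; P2→S gives 9>6]
(B,Q): not NE [P1→A gives 5>0; P2→S gives 9>0]
(B,R): not NE [P1→C gives 8>4]
(B,S): NE
(C,P): not NE [P2→Q gives 9>1]
(C,Q): not NE [P1→A gives 5>4]
(C,R): not NE [P2→Q gives 9>5]
(C,S): not NE [P1→B gives 8>0; P2→Q gives 9>5]

NE set: (B,S)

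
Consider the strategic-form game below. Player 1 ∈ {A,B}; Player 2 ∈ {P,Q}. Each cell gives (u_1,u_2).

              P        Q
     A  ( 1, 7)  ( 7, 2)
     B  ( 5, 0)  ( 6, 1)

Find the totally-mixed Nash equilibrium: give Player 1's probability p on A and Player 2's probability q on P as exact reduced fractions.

P1 indiff ⇒ q·1+(1-q)·7 = q·5+(1-q)·6 ⇒ q(-4) = (1-q)(-1) ⇒ q = 1/5
P2 indiff ⇒ p·7+(1-p)·0 = p·2+(1-p)·1 ⇒ p(5) = (1-p)(1) ⇒ p = 1/6

p=1/6, q=1/5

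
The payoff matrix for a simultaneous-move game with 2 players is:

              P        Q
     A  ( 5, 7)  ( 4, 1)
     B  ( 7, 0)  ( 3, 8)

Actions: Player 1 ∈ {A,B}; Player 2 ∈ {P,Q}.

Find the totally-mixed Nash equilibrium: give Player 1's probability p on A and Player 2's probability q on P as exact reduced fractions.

P1 mixes 4/7 on A; P2 mixes 1/3 on P

P1 indiff ⇒ q·5+(1-q)·4 = q·7+(1-q)·3 ⇒ q(-2) = (1-q)(-1) ⇒ q = 1/3
P2 indiff ⇒ p·7+(1-p)·0 = p·1+(1-p)·8 ⇒ p(6) = (1-p)(8) ⇒ p = 4/7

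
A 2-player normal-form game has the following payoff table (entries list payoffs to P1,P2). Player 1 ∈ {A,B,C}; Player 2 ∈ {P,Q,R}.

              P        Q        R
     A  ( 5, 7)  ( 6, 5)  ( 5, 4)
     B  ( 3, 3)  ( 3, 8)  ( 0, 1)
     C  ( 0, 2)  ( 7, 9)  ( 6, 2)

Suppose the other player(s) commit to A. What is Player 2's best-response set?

P2 best: {P}

u_2(P vs A) = 7
u_2(Q vs A) = 5
u_2(R vs A) = 4
max payoff 7 at {P}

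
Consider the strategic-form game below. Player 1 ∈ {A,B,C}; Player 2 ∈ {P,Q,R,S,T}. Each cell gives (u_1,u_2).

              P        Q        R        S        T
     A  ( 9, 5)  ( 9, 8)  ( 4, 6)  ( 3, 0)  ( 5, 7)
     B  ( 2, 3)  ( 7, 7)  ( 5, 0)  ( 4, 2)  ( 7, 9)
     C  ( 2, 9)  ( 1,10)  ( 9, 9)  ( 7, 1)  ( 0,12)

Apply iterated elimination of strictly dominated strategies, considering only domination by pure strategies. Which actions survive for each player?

Survivors P1:{A,B} P2:{Q,T}

P2 drop P (Q beats it: A:8>5 B:7>3 C:10>9)
P2 drop R (Q beats it: A:8>6 B:7>0 C:10>9)
P2 drop S (Q beats it: A:8>0 B:7>2 C:10>1)
P1 drop C (A beats it: Q:9>1 T:5>0)
P1→{A,B} P2→{Q,T}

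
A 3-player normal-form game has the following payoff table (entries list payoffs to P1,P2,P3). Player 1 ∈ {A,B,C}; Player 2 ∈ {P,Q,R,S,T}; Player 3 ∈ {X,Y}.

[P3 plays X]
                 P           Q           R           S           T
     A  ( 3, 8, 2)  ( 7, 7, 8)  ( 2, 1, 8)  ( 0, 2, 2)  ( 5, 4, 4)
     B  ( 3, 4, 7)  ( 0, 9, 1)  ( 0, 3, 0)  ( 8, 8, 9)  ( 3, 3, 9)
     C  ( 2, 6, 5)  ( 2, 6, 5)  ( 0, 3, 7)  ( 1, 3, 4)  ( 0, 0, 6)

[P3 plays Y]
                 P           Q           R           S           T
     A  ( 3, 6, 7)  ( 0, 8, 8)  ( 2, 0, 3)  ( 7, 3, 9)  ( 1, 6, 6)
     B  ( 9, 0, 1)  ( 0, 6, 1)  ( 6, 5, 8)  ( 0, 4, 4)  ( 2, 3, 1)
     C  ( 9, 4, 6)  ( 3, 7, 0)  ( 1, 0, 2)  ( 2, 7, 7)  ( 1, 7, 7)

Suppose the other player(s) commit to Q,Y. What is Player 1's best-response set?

argmax u_1 = {C}

u_1(A vs Q,Y) = 0
u_1(B vs Q,Y) = 0
u_1(C vs Q,Y) = 3
max payoff 3 at {C}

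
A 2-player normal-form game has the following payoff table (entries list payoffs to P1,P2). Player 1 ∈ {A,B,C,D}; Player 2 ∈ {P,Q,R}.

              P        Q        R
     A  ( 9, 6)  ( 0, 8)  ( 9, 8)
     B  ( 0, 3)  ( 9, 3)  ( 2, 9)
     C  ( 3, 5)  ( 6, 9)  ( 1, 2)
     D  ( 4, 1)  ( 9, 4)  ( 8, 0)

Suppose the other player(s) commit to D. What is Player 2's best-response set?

BR_2 = {Q}

u_2(P vs D) = 1
u_2(Q vs D) = 4
u_2(R vs D) = 0
max payoff 4 at {Q}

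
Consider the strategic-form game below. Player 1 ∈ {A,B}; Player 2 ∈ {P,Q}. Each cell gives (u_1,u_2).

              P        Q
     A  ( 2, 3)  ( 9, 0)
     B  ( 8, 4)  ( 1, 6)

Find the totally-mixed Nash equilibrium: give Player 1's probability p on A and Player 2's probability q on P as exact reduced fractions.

P1 indiff ⇒ q·2+(1-q)·9 = q·8+(1-q)·1 ⇒ q(-6) = (1-q)(-8) ⇒ q = 4/7
P2 indiff ⇒ p·3+(1-p)·4 = p·0+(1-p)·6 ⇒ p(3) = (1-p)(2) ⇒ p = 2/5

(p,q) = (2/5, 4/7)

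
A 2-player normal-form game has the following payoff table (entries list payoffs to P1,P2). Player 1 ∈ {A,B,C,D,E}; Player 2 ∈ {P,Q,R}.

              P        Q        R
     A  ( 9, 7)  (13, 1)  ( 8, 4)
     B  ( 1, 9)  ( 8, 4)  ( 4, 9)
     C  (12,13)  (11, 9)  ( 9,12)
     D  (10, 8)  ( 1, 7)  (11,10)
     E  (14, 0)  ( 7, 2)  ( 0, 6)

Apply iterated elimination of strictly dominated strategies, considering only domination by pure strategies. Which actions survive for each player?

P1 drop B (A beats it: P:9>1 Q:13>8 R:8>4)
P2 drop Q (R beats it: A:4>1 C:12>9 D:10>7 E:6>2)
P1 drop A (C beats it: P:12>9 R:9>8)
P1→{C,D,E} P2→{P,R}

Remaining: P1:{C,D,E} P2:{P,R}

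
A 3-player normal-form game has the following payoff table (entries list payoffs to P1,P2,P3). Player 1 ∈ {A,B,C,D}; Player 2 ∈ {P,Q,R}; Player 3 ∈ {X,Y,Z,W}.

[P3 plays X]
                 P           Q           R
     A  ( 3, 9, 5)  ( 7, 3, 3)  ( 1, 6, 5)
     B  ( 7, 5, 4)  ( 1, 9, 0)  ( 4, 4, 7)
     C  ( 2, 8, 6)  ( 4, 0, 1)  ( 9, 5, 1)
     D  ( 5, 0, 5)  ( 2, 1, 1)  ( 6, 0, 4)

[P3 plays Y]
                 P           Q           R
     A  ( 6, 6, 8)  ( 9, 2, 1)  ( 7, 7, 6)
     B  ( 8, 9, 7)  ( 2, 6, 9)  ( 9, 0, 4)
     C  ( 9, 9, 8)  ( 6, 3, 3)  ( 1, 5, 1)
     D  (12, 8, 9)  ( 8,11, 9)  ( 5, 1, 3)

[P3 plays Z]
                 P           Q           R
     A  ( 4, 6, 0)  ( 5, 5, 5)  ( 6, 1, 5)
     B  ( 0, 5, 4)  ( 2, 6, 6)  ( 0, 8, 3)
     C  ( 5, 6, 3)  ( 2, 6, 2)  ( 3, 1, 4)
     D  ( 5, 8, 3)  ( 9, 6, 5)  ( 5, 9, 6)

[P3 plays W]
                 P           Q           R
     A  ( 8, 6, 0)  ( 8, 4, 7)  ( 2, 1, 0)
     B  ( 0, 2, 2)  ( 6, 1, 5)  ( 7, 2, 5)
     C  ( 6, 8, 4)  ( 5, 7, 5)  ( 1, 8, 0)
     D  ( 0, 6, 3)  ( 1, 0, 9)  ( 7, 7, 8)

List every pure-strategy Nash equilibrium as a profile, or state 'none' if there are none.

PSNE = {(D,R,W)}

(A,P,X): not NE [P1→B gives 7>3; P3→Y gives 8>5]
(A,P,Y): not NE [P1→D gives 12>6; P2→R gives 7>6]
(A,P,Z): not NE [P1→D gives 5>4; P3→Y gives 8>0]
(A,P,W): not NE [P3→Y gives 8>0]
(A,Q,X): not NE [P2→P gives 9>3; P3→W gives 7>3]
(A,Q,Y): not NE [P2→R gives 7>2; P3→W gives 7>1]
(A,Q,Z): not NE [P1→D gives 9>5; P2→P gives 6>5; P3→W gives 7>5]
(A,Q,W): not NE [P2→P gives 6>4]
(A,R,X): not NE [P1→C gives 9>1; P2→P gives 9>6; P3→Y gives 6>5]
(A,R,Y): not NE [P1→B gives 9>7]
(A,R,Z): not NE [P2→P gives 6>1; P3→Y gives 6>5]
(A,R,W): not NE [P1→D gives 7>2; P2→P gives 6>1; P3→Y gives 6>0]
(B,P,X): not NE [P2→Q gives 9>5; P3→Y gives 7>4]
(B,P,Y): not NE [P1→D gives 12>8]
(B,P,Z): not NE [P1→D gives 5>0; P2→R gives 8>5; P3→Y gives 7>4]
(B,P,W): not NE [P1→A gives 8>0; P3→Y gives 7>2]
(B,Q,X): not NE [P1→A gives 7>1; P3→Y gives 9>0]
(B,Q,Y): not NE [P1→A gives 9>2; P2→P gives 9>6]
(B,Q,Z): not NE [P1→D gives 9>2; P2→R gives 8>6; P3→Y gives 9>6]
(B,Q,W): not NE [P1→A gives 8>6; P2→R gives 2>1; P3→Y gives 9>5]
(B,R,X): not NE [P1→C gives 9>4; P2→Q gives 9>4]
(B,R,Y): not NE [P2→P gives 9>0; P3→X gives 7>4]
(B,R,Z): not NE [P1→A gives 6>0; P3→X gives 7>3]
(B,R,W): not NE [P3→X gives 7>5]
(C,P,X): not NE [P1→B gives 7>2; P3→Y gives 8>6]
(C,P,Y): not NE [P1→D gives 12>9]
(C,P,Z): not NE [P3→Y gives 8>3]
(C,P,W): not NE [P1→A gives 8>6; P3→Y gives 8>4]
(C,Q,X): not NE [P1→A gives 7>4; P2→P gives 8>0; P3→W gives 5>1]
(C,Q,Y): not NE [P1→A gives 9>6; P2→P gives 9>3; P3→W gives 5>3]
(C,Q,Z): not NE [P1→D gives 9>2; P3→W gives 5>2]
(C,Q,W): not NE [P1→A gives 8>5; P2→R gives 8>7]
(C,R,X): not NE [P2→P gives 8>5; P3→Z gives 4>1]
(C,R,Y): not NE [P1→B gives 9>1; P2→P gives 9>5; P3→Z gives 4>1]
(C,R,Z): not NE [P1→A gives 6>3; P2→Q gives 6>1]
(C,R,W): not NE [P1→D gives 7>1; P3→Z gives 4>0]
(D,P,X): not NE [P1→B gives 7>5; P2→Q gives 1>0; P3→Y gives 9>5]
(D,P,Y): not NE [P2→Q gives 11>8]
(D,P,Z): not NE [P2→R gives 9>8; P3→Y gives 9>3]
(D,P,W): not NE [P1→A gives 8>0; P2→R gives 7>6; P3→Y gives 9>3]
(D,Q,X): not NE [P1→A gives 7>2; P3→W gives 9>1]
(D,Q,Y): not NE [P1→A gives 9>8]
(D,Q,Z): not NE [P2→R gives 9>6; P3→W gives 9>5]
(D,Q,W): not NE [P1→A gives 8>1; P2→R gives 7>0]
(D,R,X): not NE [P1→C gives 9>6; P2→Q gives 1>0; P3→W gives 8>4]
(D,R,Y): not NE [P1→B gives 9>5; P2→Q gives 11>1; P3→W gives 8>3]
(D,R,Z): not NE [P1→A gives 6>5; P3→W gives 8>6]
(D,R,W): NE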